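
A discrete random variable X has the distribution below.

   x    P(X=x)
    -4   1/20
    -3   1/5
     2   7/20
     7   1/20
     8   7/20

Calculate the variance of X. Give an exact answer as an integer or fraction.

7819/400

E[X] = (1/20)·(-4) + (1/5)·(-3) + (7/20)·2 + (1/20)·7 + (7/20)·8 = 61/20
E[X²] = (1/20)·16 + (1/5)·9 + (7/20)·4 + (1/20)·49 + (7/20)·64 = 577/20
Var(X) = 577/20 − (61/20)² = 7819/400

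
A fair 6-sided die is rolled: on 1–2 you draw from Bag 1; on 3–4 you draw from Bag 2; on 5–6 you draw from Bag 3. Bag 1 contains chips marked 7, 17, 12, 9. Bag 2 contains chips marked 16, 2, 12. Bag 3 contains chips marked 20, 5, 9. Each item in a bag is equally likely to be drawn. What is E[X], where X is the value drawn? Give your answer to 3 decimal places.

10.861

E[X | Bag 1] = (7 + 17 + 12 + 9)/4 = 45/4
E[X | Bag 2] = (16 + 2 + 12)/3 = 10
E[X | Bag 3] = (20 + 5 + 9)/3 = 34/3
E[X] = (1/3)·45/4 + (1/3)·10 + (1/3)·34/3 = 391/36 ≈ 10.861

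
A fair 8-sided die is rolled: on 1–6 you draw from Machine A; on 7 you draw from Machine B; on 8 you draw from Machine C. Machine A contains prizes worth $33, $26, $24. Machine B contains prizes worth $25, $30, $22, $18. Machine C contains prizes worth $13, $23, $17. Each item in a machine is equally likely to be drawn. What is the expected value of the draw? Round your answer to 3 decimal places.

E[X | Machine A] = (33 + 26 + 24)/3 = 83/3
E[X | Machine B] = (25 + 30 + 22 + 18)/4 = 95/4
E[X | Machine C] = (13 + 23 + 17)/3 = 53/3
E[X] = (3/4)·83/3 + (1/8)·95/4 + (1/8)·53/3 = 2489/96 ≈ 25.927

$25.927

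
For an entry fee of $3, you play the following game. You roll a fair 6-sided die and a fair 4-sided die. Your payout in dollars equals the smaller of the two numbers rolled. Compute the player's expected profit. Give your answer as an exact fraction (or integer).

-11/12 dollars

Distribution of the smaller of the two numbers rolled: 1 w.p. 3/8, 2 w.p. 7/24, 3 w.p. 5/24, 4 w.p. 1/8
E[payout] = (3/8)·1 + (7/24)·2 + (5/24)·3 + (1/8)·4 = 25/12
Expected profit = 25/12 − 3 = -11/12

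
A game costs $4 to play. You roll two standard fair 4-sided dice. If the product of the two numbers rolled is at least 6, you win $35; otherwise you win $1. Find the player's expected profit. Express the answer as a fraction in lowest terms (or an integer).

$14

E[payout] = (1/2)·1 + (1/2)·35 = 18
Expected profit = 18 − 4 = 14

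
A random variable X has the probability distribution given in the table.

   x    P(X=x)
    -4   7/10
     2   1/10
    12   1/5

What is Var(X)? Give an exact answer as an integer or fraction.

1009/25

E[X] = (7/10)·(-4) + (1/10)·2 + (1/5)·12 = -1/5
E[X²] = (7/10)·16 + (1/10)·4 + (1/5)·144 = 202/5
Var(X) = 202/5 − (-1/5)² = 1009/25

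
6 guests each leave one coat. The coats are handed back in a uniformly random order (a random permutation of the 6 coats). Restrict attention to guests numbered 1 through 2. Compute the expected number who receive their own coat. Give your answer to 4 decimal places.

Let Xᵢ = 1 if person i gets their own coat. For each i, P(Xᵢ=1) = 1/6.
By linearity of expectation, E[X₁+…+X_2] = 2·(1/6) = 1/3.
≈ 0.3333

0.3333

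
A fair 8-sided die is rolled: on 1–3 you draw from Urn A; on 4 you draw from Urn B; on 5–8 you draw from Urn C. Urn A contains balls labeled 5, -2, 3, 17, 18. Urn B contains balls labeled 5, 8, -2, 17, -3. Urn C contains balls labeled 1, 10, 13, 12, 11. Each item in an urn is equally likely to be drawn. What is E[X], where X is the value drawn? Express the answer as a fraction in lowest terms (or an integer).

E[X | Urn A] = (5 − 2 + 3 + 17 + 18)/5 = 41/5
E[X | Urn B] = (5 + 8 − 2 + 17 − 3)/5 = 5
E[X | Urn C] = (1 + 10 + 13 + 12 + 11)/5 = 47/5
E[X] = (3/8)·41/5 + (1/8)·5 + (1/2)·47/5 = 42/5

42/5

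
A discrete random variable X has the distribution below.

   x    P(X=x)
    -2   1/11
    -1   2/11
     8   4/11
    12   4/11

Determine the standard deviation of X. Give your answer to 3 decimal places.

E[X] = 76/11, E[X²] = 838/11
Var(X) = E[X²] − (E[X])² = 838/11 − 5776/121 = 3442/121
SD(X) = √(3442/121) ≈ 5.334

5.334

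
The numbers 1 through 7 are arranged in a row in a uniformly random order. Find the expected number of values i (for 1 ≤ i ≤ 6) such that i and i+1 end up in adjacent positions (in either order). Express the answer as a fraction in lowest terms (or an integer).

For each i ∈ {1,…,6}, let Xᵢ = 1 if i and i+1 are adjacent. P(Xᵢ=1) = 2·(7−1)!/7! = 2/7.
By linearity, E[ΣXᵢ] = (6)·(2/7) = 12/7.

12/7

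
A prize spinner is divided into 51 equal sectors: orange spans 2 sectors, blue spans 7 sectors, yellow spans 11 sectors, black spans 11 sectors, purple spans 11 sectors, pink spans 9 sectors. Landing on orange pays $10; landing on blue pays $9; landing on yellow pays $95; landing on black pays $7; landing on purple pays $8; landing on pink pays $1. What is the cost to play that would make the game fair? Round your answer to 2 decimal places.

$25.53

E[payout] = (2/51)·10 + (7/51)·9 + (11/51)·95 + (11/51)·7 + (11/51)·8 + (9/51)·1 = 434/17
Fair fee = E[payout] = 434/17 ≈ $25.53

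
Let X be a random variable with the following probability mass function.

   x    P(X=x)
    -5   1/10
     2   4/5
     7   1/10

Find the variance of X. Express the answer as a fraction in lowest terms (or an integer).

184/25

E[X] = (1/10)·(-5) + (4/5)·2 + (1/10)·7 = 9/5
E[X²] = (1/10)·25 + (4/5)·4 + (1/10)·49 = 53/5
Var(X) = 53/5 − (9/5)² = 184/25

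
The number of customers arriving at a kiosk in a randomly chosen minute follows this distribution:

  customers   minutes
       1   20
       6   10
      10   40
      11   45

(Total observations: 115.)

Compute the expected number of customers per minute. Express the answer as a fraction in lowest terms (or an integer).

195/23

Total = 115, so P(customers=1) = 20/115, etc.
E[X] = (4/23)·1 + (2/23)·6 + (8/23)·10 + (9/23)·11
     = 195/23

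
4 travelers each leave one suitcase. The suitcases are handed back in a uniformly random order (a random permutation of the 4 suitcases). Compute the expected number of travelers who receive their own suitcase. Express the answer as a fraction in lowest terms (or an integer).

Let Xᵢ = 1 if person i gets their own suitcase. For each i, P(Xᵢ=1) = 1/4.
By linearity of expectation, E[X₁+…+X_4] = 4·(1/4) = 1.

1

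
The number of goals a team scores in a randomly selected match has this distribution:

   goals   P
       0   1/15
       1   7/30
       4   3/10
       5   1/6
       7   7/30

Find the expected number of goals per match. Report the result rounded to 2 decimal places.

3.90

E[X] = (1/15)·0 + (7/30)·1 + (3/10)·4 + (1/6)·5 + (7/30)·7
     = 39/10 ≈ 3.90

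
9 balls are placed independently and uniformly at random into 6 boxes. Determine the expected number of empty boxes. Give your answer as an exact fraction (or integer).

Let Xⱼ=1 if box j is empty. P(Xⱼ=1) = ((6-1)/6)^9 = 1953125/10077696.
By linearity, E[#empty] = 6·1953125/10077696 = 1953125/1679616.

1953125/1679616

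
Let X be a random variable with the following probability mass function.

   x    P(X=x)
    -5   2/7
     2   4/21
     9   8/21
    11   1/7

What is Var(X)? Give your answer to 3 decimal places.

40.426

E[X] = (2/7)·(-5) + (4/21)·2 + (8/21)·9 + (1/7)·11 = 83/21
E[X²] = (2/7)·25 + (4/21)·4 + (8/21)·81 + (1/7)·121 = 1177/21
Var(X) = 1177/21 − (83/21)² = 17828/441 ≈ 40.426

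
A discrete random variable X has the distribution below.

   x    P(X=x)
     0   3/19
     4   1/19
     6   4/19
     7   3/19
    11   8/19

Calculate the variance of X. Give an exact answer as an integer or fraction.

E[X] = (3/19)·0 + (1/19)·4 + (4/19)·6 + (3/19)·7 + (8/19)·11 = 137/19
E[X²] = (3/19)·0 + (1/19)·16 + (4/19)·36 + (3/19)·49 + (8/19)·121 = 1275/19
Var(X) = 1275/19 − (137/19)² = 5456/361

5456/361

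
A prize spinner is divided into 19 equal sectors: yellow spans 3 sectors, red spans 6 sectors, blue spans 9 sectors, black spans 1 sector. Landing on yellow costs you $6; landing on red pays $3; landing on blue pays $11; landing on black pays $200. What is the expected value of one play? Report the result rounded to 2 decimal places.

$15.74

E[payout] = (3/19)·(-6) + (6/19)·3 + (9/19)·11 + (1/19)·200 = 299/19
≈ $15.74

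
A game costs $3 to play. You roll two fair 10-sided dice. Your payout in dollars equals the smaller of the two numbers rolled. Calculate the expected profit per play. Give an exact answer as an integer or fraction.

Distribution of the smaller of the two numbers rolled: 1 w.p. 19/100, 2 w.p. 17/100, 3 w.p. 3/20, 4 w.p. 13/100, 5 w.p. 11/100, 6 w.p. 9/100, …
E[payout] = (19/100)·1 + (17/100)·2 + (3/20)·3 + (13/100)·4 + (11/100)·5 + (9/100)·6 + (7/100)·7 + (1/20)·8 + (3/100)·9 + (1/100)·10 = 77/20
Expected profit = 77/20 − 3 = 17/20

17/20 dollars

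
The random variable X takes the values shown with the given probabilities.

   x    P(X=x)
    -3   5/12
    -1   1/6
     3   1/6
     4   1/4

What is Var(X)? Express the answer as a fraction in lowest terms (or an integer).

1355/144

E[X] = (5/12)·(-3) + (1/6)·(-1) + (1/6)·3 + (1/4)·4 = 1/12
E[X²] = (5/12)·9 + (1/6)·1 + (1/6)·9 + (1/4)·16 = 113/12
Var(X) = 113/12 − (1/12)² = 1355/144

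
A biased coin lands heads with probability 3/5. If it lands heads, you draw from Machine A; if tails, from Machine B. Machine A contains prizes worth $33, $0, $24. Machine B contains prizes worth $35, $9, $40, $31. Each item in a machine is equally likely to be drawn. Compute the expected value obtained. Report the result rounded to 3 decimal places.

$22.900

E[X | Machine A] = (33 + 0 + 24)/3 = 19
E[X | Machine B] = (35 + 9 + 40 + 31)/4 = 115/4
E[X] = (3/5)·19 + (2/5)·115/4 = 229/10 ≈ 22.900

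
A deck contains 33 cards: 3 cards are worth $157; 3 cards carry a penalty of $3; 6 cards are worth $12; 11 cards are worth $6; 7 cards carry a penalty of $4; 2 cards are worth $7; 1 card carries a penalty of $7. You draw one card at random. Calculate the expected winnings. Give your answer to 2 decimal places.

$17.55

E[payout] = (3/33)·157 + (3/33)·(-3) + (6/33)·12 + (11/33)·6 + (7/33)·(-4) + (2/33)·7 + (1/33)·(-7) = 193/11
≈ $17.55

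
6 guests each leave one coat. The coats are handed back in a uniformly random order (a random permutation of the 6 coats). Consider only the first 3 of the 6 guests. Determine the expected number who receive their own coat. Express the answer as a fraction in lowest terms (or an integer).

Let Xᵢ = 1 if person i gets their own coat. For each i, P(Xᵢ=1) = 1/6.
By linearity of expectation, E[X₁+…+X_3] = 3·(1/6) = 1/2.

1/2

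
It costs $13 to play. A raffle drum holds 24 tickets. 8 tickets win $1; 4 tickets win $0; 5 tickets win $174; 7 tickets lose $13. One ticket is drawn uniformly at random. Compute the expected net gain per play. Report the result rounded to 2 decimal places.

E[payout] = (8/24)·1 + (4/24)·0 + (5/24)·174 + (7/24)·(-13) = 787/24
Expected profit = 787/24 − 13 = 475/24 ≈ $19.79

$19.79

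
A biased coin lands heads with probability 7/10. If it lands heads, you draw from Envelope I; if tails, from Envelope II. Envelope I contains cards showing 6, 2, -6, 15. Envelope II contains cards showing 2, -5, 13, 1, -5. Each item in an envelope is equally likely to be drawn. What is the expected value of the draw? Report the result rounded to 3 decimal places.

E[X | Envelope I] = (6 + 2 − 6 + 15)/4 = 17/4
E[X | Envelope II] = (2 − 5 + 13 + 1 − 5)/5 = 6/5
E[X] = (7/10)·17/4 + (3/10)·6/5 = 667/200 ≈ 3.335

3.335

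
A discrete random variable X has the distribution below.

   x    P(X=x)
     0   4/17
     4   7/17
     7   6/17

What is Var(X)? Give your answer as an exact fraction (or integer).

2002/289

E[X] = (4/17)·0 + (7/17)·4 + (6/17)·7 = 70/17
E[X²] = (4/17)·0 + (7/17)·16 + (6/17)·49 = 406/17
Var(X) = 406/17 − (70/17)² = 2002/289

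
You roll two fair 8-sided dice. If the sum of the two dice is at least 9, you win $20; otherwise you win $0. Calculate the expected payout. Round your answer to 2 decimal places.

$11.25

E[payout] = (7/16)·0 + (9/16)·20 = 45/4
≈ $11.25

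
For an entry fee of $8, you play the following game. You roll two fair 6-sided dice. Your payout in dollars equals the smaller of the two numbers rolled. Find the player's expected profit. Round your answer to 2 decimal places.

Distribution of the smaller of the two numbers rolled: 1 w.p. 11/36, 2 w.p. 1/4, 3 w.p. 7/36, 4 w.p. 5/36, 5 w.p. 1/12, 6 w.p. 1/36
E[payout] = (11/36)·1 + (1/4)·2 + (7/36)·3 + (5/36)·4 + (1/12)·5 + (1/36)·6 = 91/36
Expected profit = 91/36 − 8 = -197/36 ≈ -$5.47

-$5.47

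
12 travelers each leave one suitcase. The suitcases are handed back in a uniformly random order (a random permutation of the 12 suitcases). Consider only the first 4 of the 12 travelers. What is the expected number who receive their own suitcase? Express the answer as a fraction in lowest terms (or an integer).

Let Xᵢ = 1 if person i gets their own suitcase. For each i, P(Xᵢ=1) = 1/12.
By linearity of expectation, E[X₁+…+X_4] = 4·(1/12) = 1/3.

1/3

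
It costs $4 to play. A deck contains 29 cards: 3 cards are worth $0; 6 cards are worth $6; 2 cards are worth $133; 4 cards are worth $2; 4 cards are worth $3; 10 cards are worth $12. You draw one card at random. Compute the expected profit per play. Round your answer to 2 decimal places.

$11.24

E[payout] = (3/29)·0 + (6/29)·6 + (2/29)·133 + (4/29)·2 + (4/29)·3 + (10/29)·12 = 442/29
Expected profit = 442/29 − 4 = 326/29 ≈ $11.24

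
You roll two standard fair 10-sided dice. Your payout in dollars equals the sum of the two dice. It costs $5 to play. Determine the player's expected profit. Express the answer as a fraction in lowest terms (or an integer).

$6

Distribution of the sum of the two dice: 2 w.p. 1/100, 3 w.p. 1/50, 4 w.p. 3/100, 5 w.p. 1/25, 6 w.p. 1/20, 7 w.p. 3/50, …
E[payout] = (1/100)·2 + (1/50)·3 + (3/100)·4 + (1/25)·5 + (1/20)·6 + (3/50)·7 + (7/100)·8 + (2/25)·9 + (9/100)·10 + (1/10)·11 + (9/100)·12 + (2/25)·13 + (7/100)·14 + (3/50)·15 + (1/20)·16 + (1/25)·17 + (3/100)·18 + (1/50)·19 + (1/100)·20 = 11
Expected profit = 11 − 5 = 6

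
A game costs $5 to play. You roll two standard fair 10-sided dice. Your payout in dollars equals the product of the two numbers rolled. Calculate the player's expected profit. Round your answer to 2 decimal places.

Distribution of the product of the two numbers rolled: 1 w.p. 1/100, 2 w.p. 1/50, 3 w.p. 1/50, 4 w.p. 3/100, 5 w.p. 1/50, 6 w.p. 1/25, …
E[payout] = (1/100)·1 + (1/50)·2 + (1/50)·3 + (3/100)·4 + (1/50)·5 + (1/25)·6 + (1/50)·7 + (1/25)·8 + (3/100)·9 + (1/25)·10 + (1/25)·12 + (1/50)·14 + (1/50)·15 + (3/100)·16 + (1/25)·18 + (1/25)·20 + (1/50)·21 + (1/25)·24 + (1/100)·25 + (1/50)·27 + (1/50)·28 + (1/25)·30 + (1/50)·32 + (1/50)·35 + (3/100)·36 + (1/25)·40 + (1/50)·42 + (1/50)·45 + (1/50)·48 + (1/100)·49 + (1/50)·50 + (1/50)·54 + (1/50)·56 + (1/50)·60 + (1/50)·63 + (1/100)·64 + (1/50)·70 + (1/50)·72 + (1/50)·80 + (1/100)·81 + (1/50)·90 + (1/100)·100 = 121/4
Expected profit = 121/4 − 5 = 101/4 ≈ $25.25

$25.25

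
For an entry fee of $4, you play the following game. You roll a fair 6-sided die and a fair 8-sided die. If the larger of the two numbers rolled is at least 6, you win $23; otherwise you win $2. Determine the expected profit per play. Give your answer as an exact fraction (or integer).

129/16 dollars

E[payout] = (25/48)·2 + (23/48)·23 = 193/16
Expected profit = 193/16 − 4 = 129/16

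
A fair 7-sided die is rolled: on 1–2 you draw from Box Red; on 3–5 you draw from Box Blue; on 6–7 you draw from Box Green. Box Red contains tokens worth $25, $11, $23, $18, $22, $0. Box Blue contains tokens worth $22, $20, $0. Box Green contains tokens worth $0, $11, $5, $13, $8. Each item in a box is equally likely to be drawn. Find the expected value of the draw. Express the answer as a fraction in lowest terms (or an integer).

E[X | Box Red] = (25 + 11 + 23 + 18 + 22 + 0)/6 = 33/2
E[X | Box Blue] = (22 + 20 + 0)/3 = 14
E[X | Box Green] = (0 + 11 + 5 + 13 + 8)/5 = 37/5
E[X] = (2/7)·33/2 + (3/7)·14 + (2/7)·37/5 = 449/35

449/35 dollars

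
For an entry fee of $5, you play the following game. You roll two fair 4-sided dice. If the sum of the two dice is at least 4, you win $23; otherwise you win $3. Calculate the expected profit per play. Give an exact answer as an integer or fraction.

57/4 dollars

E[payout] = (3/16)·3 + (13/16)·23 = 77/4
Expected profit = 77/4 − 5 = 57/4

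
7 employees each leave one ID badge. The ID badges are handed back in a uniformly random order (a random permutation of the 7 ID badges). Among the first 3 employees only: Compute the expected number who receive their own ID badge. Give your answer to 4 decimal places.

Let Xᵢ = 1 if person i gets their own ID badge. For each i, P(Xᵢ=1) = 1/7.
By linearity of expectation, E[X₁+…+X_3] = 3·(1/7) = 3/7.
≈ 0.4286

0.4286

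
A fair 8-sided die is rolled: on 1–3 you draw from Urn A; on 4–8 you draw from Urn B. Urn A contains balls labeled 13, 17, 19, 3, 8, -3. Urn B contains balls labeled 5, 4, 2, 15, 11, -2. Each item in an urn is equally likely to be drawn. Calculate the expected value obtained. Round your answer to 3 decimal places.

7.208

E[X | Urn A] = (13 + 17 + 19 + 3 + 8 − 3)/6 = 19/2
E[X | Urn B] = (5 + 4 + 2 + 15 + 11 − 2)/6 = 35/6
E[X] = (3/8)·19/2 + (5/8)·35/6 = 173/24 ≈ 7.208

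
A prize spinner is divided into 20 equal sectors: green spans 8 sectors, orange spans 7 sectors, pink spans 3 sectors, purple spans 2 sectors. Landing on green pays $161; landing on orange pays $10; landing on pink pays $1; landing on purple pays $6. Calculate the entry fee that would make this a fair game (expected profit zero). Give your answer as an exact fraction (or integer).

E[payout] = (8/20)·161 + (7/20)·10 + (3/20)·1 + (2/20)·6 = 1373/20
Fair fee = E[payout] = 1373/20

1373/20 dollars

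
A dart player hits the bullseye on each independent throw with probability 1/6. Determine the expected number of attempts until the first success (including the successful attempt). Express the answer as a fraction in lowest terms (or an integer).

For a geometric distribution, E[trials] = 1/p = 1/(1/6) = 6.

6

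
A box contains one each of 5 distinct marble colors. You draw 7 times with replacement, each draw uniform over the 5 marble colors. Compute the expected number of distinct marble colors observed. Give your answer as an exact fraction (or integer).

Let Xⱼ=1 if type j appears at least once. P(Xⱼ=1) = 1 − ((5−1)/5)^7 = 61741/78125.
E[#distinct] = 5·61741/78125 = 61741/15625.

61741/15625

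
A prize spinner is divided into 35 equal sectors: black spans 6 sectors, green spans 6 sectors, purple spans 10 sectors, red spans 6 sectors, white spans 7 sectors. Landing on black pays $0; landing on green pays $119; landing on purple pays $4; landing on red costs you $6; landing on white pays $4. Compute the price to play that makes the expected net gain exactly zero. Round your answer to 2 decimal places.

$21.31

E[payout] = (6/35)·0 + (6/35)·119 + (10/35)·4 + (6/35)·(-6) + (7/35)·4 = 746/35
Fair fee = E[payout] = 746/35 ≈ $21.31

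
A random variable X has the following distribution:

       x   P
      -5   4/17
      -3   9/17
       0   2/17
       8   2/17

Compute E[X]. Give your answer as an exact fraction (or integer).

E[X] = (4/17)·(-5) + (9/17)·(-3) + (2/17)·0 + (2/17)·8
     = -31/17

-31/17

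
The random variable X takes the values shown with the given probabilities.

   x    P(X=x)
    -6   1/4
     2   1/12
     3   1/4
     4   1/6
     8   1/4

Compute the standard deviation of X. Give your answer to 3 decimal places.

E[X] = 25/12, E[X²] = 121/4
Var(X) = E[X²] − (E[X])² = 121/4 − 625/144 = 3731/144
SD(X) = √(3731/144) ≈ 5.090

5.090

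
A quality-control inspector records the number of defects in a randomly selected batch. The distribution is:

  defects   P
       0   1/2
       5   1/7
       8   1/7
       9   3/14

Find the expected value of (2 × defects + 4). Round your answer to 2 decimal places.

E[2x+4] = (1/2)·4 + (1/7)·14 + (1/7)·20 + (3/14)·22
     = 81/7 ≈ 11.57

11.57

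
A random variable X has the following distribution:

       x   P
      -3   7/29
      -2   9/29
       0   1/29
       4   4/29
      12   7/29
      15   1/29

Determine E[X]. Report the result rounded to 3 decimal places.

2.621

E[X] = (7/29)·(-3) + (9/29)·(-2) + (1/29)·0 + (4/29)·4 + (7/29)·12 + (1/29)·15
     = 76/29 ≈ 2.621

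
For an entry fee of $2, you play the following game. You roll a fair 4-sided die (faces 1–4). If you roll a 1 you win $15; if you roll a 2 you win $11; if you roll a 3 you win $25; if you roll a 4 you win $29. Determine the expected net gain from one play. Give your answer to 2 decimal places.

E[payout] = (1/4)·11 + (1/4)·15 + (1/4)·25 + (1/4)·29 = 20
Expected profit = 20 − 2 = 18 ≈ $18.00

$18.00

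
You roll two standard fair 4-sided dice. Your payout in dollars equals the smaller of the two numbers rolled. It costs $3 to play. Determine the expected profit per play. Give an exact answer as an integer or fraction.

Distribution of the smaller of the two numbers rolled: 1 w.p. 7/16, 2 w.p. 5/16, 3 w.p. 3/16, 4 w.p. 1/16
E[payout] = (7/16)·1 + (5/16)·2 + (3/16)·3 + (1/16)·4 = 15/8
Expected profit = 15/8 − 3 = -9/8

-9/8 dollars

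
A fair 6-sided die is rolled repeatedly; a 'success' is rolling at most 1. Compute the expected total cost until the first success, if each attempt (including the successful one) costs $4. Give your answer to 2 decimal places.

$24.00

E[#attempts] = 1/p = 6; E[cost] = 4·6 = 24.
≈ 24.00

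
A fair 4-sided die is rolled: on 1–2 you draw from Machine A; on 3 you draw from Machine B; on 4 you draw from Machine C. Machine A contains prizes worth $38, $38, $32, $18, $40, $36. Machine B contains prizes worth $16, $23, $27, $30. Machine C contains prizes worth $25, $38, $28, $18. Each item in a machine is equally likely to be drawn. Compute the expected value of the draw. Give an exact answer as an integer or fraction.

E[X | Machine A] = (38 + 38 + 32 + 18 + 40 + 36)/6 = 101/3
E[X | Machine B] = (16 + 23 + 27 + 30)/4 = 24
E[X | Machine C] = (25 + 38 + 28 + 18)/4 = 109/4
E[X] = (1/2)·101/3 + (1/4)·24 + (1/4)·109/4 = 1423/48

1423/48 dollars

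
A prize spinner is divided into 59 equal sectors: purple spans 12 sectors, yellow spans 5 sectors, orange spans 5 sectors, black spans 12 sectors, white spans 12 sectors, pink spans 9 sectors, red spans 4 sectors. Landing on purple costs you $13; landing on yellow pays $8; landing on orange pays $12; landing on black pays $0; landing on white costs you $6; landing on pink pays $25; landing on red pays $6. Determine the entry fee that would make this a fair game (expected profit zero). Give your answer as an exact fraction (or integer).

E[payout] = (12/59)·(-13) + (5/59)·8 + (5/59)·12 + (12/59)·0 + (12/59)·(-6) + (9/59)·25 + (4/59)·6 = 121/59
Fair fee = E[payout] = 121/59

121/59 dollars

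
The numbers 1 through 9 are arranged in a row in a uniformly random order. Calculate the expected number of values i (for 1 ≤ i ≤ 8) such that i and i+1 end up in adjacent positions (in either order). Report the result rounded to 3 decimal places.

For each i ∈ {1,…,8}, let Xᵢ = 1 if i and i+1 are adjacent. P(Xᵢ=1) = 2·(9−1)!/9! = 2/9.
By linearity, E[ΣXᵢ] = (8)·(2/9) = 16/9.
≈ 1.778

1.778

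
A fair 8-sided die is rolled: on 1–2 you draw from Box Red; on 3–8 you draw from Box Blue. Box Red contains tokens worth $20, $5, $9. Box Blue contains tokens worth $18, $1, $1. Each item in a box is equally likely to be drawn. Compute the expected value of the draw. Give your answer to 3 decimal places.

$7.833

E[X | Box Red] = (20 + 5 + 9)/3 = 34/3
E[X | Box Blue] = (18 + 1 + 1)/3 = 20/3
E[X] = (1/4)·34/3 + (3/4)·20/3 = 47/6 ≈ 7.833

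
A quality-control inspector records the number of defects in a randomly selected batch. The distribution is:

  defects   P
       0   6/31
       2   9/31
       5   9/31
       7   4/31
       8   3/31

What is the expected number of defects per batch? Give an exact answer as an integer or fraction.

E[X] = (6/31)·0 + (9/31)·2 + (9/31)·5 + (4/31)·7 + (3/31)·8
     = 115/31

115/31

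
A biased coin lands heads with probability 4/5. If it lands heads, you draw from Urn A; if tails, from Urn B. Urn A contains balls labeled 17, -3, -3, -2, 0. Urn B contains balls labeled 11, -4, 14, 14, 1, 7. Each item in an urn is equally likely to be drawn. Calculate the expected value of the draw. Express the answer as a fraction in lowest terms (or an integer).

431/150

E[X | Urn A] = (17 − 3 − 3 − 2 + 0)/5 = 9/5
E[X | Urn B] = (11 − 4 + 14 + 14 + 1 + 7)/6 = 43/6
E[X] = (4/5)·9/5 + (1/5)·43/6 = 431/150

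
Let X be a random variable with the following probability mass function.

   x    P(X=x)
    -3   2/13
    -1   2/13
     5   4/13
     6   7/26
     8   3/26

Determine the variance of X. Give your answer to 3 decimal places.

E[X] = (2/13)·(-3) + (2/13)·(-1) + (4/13)·5 + (7/26)·6 + (3/26)·8 = 45/13
E[X²] = (2/13)·9 + (2/13)·1 + (4/13)·25 + (7/26)·36 + (3/26)·64 = 342/13
Var(X) = 342/13 − (45/13)² = 2421/169 ≈ 14.325

14.325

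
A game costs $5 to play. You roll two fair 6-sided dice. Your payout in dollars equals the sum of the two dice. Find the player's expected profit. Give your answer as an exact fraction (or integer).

Distribution of the sum of the two dice: 2 w.p. 1/36, 3 w.p. 1/18, 4 w.p. 1/12, 5 w.p. 1/9, 6 w.p. 5/36, 7 w.p. 1/6, …
E[payout] = (1/36)·2 + (1/18)·3 + (1/12)·4 + (1/9)·5 + (5/36)·6 + (1/6)·7 + (5/36)·8 + (1/9)·9 + (1/12)·10 + (1/18)·11 + (1/36)·12 = 7
Expected profit = 7 − 5 = 2

$2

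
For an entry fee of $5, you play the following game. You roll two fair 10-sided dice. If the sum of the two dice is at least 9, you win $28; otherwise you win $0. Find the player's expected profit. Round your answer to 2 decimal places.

$15.16

E[payout] = (7/25)·0 + (18/25)·28 = 504/25
Expected profit = 504/25 − 5 = 379/25 ≈ $15.16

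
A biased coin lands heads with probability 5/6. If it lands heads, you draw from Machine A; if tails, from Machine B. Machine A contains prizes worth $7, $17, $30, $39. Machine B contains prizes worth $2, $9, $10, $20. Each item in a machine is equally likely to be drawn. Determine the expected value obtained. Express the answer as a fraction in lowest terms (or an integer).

253/12 dollars

E[X | Machine A] = (7 + 17 + 30 + 39)/4 = 93/4
E[X | Machine B] = (2 + 9 + 10 + 20)/4 = 41/4
E[X] = (5/6)·93/4 + (1/6)·41/4 = 253/12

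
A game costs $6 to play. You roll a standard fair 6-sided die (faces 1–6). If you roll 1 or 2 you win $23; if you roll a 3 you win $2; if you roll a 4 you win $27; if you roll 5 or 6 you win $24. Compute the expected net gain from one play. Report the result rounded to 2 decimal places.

E[payout] = (1/6)·2 + (1/3)·23 + (1/3)·24 + (1/6)·27 = 41/2
Expected profit = 41/2 − 6 = 29/2 ≈ $14.50

$14.50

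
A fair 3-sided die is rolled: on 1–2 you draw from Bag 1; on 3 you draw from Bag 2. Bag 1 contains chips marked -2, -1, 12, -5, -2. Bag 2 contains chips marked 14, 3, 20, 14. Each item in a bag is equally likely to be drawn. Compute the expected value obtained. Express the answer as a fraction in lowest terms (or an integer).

271/60

E[X | Bag 1] = (-2 − 1 + 12 − 5 − 2)/5 = 2/5
E[X | Bag 2] = (14 + 3 + 20 + 14)/4 = 51/4
E[X] = (2/3)·2/5 + (1/3)·51/4 = 271/60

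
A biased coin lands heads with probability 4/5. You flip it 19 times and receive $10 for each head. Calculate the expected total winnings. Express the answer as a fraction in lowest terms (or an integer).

$152

E[#heads] = 19·4/5 = 76/5 (linearity over flips).
E[winnings] = 10·76/5 = 152.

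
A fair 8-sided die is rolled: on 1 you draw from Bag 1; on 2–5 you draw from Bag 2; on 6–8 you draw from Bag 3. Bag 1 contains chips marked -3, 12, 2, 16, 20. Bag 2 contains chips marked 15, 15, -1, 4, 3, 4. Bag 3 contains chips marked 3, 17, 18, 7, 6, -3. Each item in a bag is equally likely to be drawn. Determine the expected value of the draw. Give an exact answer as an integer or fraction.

901/120

E[X | Bag 1] = (-3 + 12 + 2 + 16 + 20)/5 = 47/5
E[X | Bag 2] = (15 + 15 − 1 + 4 + 3 + 4)/6 = 20/3
E[X | Bag 3] = (3 + 17 + 18 + 7 + 6 − 3)/6 = 8
E[X] = (1/8)·47/5 + (1/2)·20/3 + (3/8)·8 = 901/120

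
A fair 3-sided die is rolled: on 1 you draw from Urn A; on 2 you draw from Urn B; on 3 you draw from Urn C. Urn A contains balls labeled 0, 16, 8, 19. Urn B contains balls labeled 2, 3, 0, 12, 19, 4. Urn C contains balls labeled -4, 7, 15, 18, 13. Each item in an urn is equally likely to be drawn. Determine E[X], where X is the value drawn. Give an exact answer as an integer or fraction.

1633/180

E[X | Urn A] = (0 + 16 + 8 + 19)/4 = 43/4
E[X | Urn B] = (2 + 3 + 0 + 12 + 19 + 4)/6 = 20/3
E[X | Urn C] = (-4 + 7 + 15 + 18 + 13)/5 = 49/5
E[X] = (1/3)·43/4 + (1/3)·20/3 + (1/3)·49/5 = 1633/180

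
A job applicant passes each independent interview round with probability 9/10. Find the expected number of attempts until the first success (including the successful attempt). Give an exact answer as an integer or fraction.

For a geometric distribution, E[trials] = 1/p = 1/(9/10) = 10/9.

10/9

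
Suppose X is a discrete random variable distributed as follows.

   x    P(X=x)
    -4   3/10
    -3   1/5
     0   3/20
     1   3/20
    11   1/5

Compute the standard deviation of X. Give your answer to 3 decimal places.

5.536

E[X] = 11/20, E[X²] = 619/20
Var(X) = E[X²] − (E[X])² = 619/20 − 121/400 = 12259/400
SD(X) = √(12259/400) ≈ 5.536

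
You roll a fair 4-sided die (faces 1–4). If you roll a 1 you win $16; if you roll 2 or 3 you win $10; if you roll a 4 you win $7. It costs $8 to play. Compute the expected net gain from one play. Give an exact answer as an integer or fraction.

11/4 dollars

E[payout] = (1/4)·7 + (1/2)·10 + (1/4)·16 = 43/4
Expected profit = 43/4 − 8 = 11/4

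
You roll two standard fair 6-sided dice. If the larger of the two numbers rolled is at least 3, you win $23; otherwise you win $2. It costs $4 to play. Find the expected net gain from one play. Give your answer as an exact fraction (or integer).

50/3 dollars

E[payout] = (1/9)·2 + (8/9)·23 = 62/3
Expected profit = 62/3 − 4 = 50/3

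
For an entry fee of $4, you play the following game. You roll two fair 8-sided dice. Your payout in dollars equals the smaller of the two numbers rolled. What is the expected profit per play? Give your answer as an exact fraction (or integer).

-13/16 dollars

Distribution of the smaller of the two numbers rolled: 1 w.p. 15/64, 2 w.p. 13/64, 3 w.p. 11/64, 4 w.p. 9/64, 5 w.p. 7/64, 6 w.p. 5/64, …
E[payout] = (15/64)·1 + (13/64)·2 + (11/64)·3 + (9/64)·4 + (7/64)·5 + (5/64)·6 + (3/64)·7 + (1/64)·8 = 51/16
Expected profit = 51/16 − 4 = -13/16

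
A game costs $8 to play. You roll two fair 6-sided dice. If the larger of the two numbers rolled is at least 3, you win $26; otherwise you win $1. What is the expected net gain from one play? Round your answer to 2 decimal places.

$15.22

E[payout] = (1/9)·1 + (8/9)·26 = 209/9
Expected profit = 209/9 − 8 = 137/9 ≈ $15.22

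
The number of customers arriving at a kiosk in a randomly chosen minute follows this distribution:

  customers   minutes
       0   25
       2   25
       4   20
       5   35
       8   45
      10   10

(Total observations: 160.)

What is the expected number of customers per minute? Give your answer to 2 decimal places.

4.78

Total = 160, so P(customers=0) = 25/160, etc.
E[X] = (5/32)·0 + (5/32)·2 + (1/8)·4 + (7/32)·5 + (9/32)·8 + (1/16)·10
     = 153/32 ≈ 4.78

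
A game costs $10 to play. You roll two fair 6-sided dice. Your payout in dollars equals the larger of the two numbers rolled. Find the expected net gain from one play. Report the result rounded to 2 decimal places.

-$5.53

Distribution of the larger of the two numbers rolled: 1 w.p. 1/36, 2 w.p. 1/12, 3 w.p. 5/36, 4 w.p. 7/36, 5 w.p. 1/4, 6 w.p. 11/36
E[payout] = (1/36)·1 + (1/12)·2 + (5/36)·3 + (7/36)·4 + (1/4)·5 + (11/36)·6 = 161/36
Expected profit = 161/36 − 10 = -199/36 ≈ -$5.53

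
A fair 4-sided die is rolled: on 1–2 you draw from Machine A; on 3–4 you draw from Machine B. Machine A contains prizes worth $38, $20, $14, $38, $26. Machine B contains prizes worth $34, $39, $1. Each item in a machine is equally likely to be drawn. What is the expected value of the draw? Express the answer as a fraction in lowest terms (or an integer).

389/15 dollars

E[X | Machine A] = (38 + 20 + 14 + 38 + 26)/5 = 136/5
E[X | Machine B] = (34 + 39 + 1)/3 = 74/3
E[X] = (1/2)·136/5 + (1/2)·74/3 = 389/15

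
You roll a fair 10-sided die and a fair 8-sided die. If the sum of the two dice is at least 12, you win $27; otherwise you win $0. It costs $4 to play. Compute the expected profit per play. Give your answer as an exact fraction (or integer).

E[payout] = (13/20)·0 + (7/20)·27 = 189/20
Expected profit = 189/20 − 4 = 109/20

109/20 dollars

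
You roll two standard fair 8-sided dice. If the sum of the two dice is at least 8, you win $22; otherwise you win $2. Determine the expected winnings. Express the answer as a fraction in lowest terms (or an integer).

E[payout] = (21/64)·2 + (43/64)·22 = 247/16

247/16 dollars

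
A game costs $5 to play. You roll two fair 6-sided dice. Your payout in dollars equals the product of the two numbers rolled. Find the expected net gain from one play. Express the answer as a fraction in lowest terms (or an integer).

29/4 dollars

Distribution of the product of the two numbers rolled: 1 w.p. 1/36, 2 w.p. 1/18, 3 w.p. 1/18, 4 w.p. 1/12, 5 w.p. 1/18, 6 w.p. 1/9, …
E[payout] = (1/36)·1 + (1/18)·2 + (1/18)·3 + (1/12)·4 + (1/18)·5 + (1/9)·6 + (1/18)·8 + (1/36)·9 + (1/18)·10 + (1/9)·12 + (1/18)·15 + (1/36)·16 + (1/18)·18 + (1/18)·20 + (1/18)·24 + (1/36)·25 + (1/18)·30 + (1/36)·36 = 49/4
Expected profit = 49/4 − 5 = 29/4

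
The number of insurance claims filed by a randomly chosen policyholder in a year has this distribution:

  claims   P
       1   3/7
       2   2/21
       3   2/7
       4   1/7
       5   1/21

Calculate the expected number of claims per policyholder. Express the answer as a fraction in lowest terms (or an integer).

16/7

E[X] = (3/7)·1 + (2/21)·2 + (2/7)·3 + (1/7)·4 + (1/21)·5
     = 16/7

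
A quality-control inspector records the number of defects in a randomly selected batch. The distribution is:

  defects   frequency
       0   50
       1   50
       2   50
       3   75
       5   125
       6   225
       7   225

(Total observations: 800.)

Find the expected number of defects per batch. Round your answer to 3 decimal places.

4.906

Total = 800, so P(defects=0) = 50/800, etc.
E[X] = (1/16)·0 + (1/16)·1 + (1/16)·2 + (3/32)·3 + (5/32)·5 + (9/32)·6 + (9/32)·7
     = 157/32 ≈ 4.906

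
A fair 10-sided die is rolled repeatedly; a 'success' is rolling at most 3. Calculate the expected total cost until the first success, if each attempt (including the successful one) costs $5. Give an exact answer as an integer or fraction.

50/3 dollars

E[#attempts] = 1/p = 10/3; E[cost] = 5·10/3 = 50/3.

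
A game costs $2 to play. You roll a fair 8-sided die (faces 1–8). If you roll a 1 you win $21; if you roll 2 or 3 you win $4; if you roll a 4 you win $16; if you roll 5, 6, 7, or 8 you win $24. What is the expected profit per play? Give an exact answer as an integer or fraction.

E[payout] = (1/4)·4 + (1/8)·16 + (1/8)·21 + (1/2)·24 = 141/8
Expected profit = 141/8 − 2 = 125/8

125/8 dollars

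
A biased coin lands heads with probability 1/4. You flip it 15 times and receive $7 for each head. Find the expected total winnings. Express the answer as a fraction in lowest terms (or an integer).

105/4 dollars

E[#heads] = 15·1/4 = 15/4 (linearity over flips).
E[winnings] = 7·15/4 = 105/4.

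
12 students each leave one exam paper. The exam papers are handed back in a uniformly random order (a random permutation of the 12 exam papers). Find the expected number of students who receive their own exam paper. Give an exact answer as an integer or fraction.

1

Let Xᵢ = 1 if person i gets their own exam paper. For each i, P(Xᵢ=1) = 1/12.
By linearity of expectation, E[X₁+…+X_12] = 12·(1/12) = 1.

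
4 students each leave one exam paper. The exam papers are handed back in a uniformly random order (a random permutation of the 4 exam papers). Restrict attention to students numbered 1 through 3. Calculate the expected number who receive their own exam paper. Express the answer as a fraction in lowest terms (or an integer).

3/4

Let Xᵢ = 1 if person i gets their own exam paper. For each i, P(Xᵢ=1) = 1/4.
By linearity of expectation, E[X₁+…+X_3] = 3·(1/4) = 3/4.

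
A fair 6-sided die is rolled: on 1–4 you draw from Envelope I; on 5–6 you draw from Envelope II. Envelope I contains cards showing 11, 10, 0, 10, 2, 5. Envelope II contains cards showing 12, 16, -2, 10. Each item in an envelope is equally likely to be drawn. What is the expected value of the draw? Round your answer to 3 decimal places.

7.222

E[X | Envelope I] = (11 + 10 + 0 + 10 + 2 + 5)/6 = 19/3
E[X | Envelope II] = (12 + 16 − 2 + 10)/4 = 9
E[X] = (2/3)·19/3 + (1/3)·9 = 65/9 ≈ 7.222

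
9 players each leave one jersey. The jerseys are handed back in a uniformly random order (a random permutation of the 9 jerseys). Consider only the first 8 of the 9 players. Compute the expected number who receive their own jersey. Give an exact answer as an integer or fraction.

8/9

Let Xᵢ = 1 if person i gets their own jersey. For each i, P(Xᵢ=1) = 1/9.
By linearity of expectation, E[X₁+…+X_8] = 8·(1/9) = 8/9.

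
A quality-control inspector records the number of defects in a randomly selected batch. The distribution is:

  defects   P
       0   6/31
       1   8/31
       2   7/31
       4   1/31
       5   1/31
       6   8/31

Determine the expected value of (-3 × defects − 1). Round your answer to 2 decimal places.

-8.65

E[-3x-1] = (6/31)·(-1) + (8/31)·(-4) + (7/31)·(-7) + (1/31)·(-13) + (1/31)·(-16) + (8/31)·(-19)
     = -268/31 ≈ -8.65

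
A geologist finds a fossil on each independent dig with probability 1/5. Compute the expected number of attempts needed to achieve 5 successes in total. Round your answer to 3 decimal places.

By linearity (sum of 5 independent geometric waits), E[trials] = 5/p = 5/(1/5) = 25.
≈ 25.000

25.000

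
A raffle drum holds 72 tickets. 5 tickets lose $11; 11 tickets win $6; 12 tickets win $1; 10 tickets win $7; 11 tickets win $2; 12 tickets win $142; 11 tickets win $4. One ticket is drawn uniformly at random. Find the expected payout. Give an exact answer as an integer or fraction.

E[payout] = (5/72)·(-11) + (11/72)·6 + (12/72)·1 + (10/72)·7 + (11/72)·2 + (12/72)·142 + (11/72)·4 = 207/8

207/8 dollars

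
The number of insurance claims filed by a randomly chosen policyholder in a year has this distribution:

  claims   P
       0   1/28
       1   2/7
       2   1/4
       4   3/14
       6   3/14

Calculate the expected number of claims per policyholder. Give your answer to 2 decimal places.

E[X] = (1/28)·0 + (2/7)·1 + (1/4)·2 + (3/14)·4 + (3/14)·6
     = 41/14 ≈ 2.93

2.93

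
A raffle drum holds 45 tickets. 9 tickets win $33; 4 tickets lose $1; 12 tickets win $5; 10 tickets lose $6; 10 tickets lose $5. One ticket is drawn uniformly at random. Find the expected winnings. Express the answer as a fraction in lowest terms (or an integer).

27/5 dollars

E[payout] = (9/45)·33 + (4/45)·(-1) + (12/45)·5 + (10/45)·(-6) + (10/45)·(-5) = 27/5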